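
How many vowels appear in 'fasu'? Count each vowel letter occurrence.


Scanning each character of 'fasu':
  Position 1: 'f' -> consonant (running count: 0)
  Position 2: 'a' -> vowel (running count: 1)
  Position 3: 's' -> consonant (running count: 1)
  Position 4: 'u' -> vowel (running count: 2)
Total vowels: 2

2


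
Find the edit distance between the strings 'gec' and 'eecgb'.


Building DP table for s1='gec' (len 3) and s2='eecgb' (len 5):
       e  e  c  g  b
    0  1  2  3  4  5
  g 1  1  2  3  3  4
  e 2  1  1  2  3  4
  c 3  2  2  1  2  3
Edit distance = dp[3][5] = 3

3


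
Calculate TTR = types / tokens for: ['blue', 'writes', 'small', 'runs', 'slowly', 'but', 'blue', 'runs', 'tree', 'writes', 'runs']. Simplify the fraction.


Tokens: 11
Unique types: ('blue', 'but', 'runs', 'slowly', 'small', 'tree', 'writes') = 7
TTR = 7/11
Already in lowest terms.

7/11


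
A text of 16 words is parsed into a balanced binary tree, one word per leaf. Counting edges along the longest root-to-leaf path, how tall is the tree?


In a balanced binary tree with n leaves the deepest leaf is ceil(log2(n)) edges below the root.
log2(16) = 4.0000
ceil(4.0000) = 4
height (edges) = 4

4


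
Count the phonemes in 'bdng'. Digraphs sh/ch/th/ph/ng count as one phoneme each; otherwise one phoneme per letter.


Parsing 'bdng' greedily, digraphs first:
  'b' -> consonant phoneme (phonemes so far: 1)
  'd' -> consonant phoneme (phonemes so far: 2)
  'ng' -> digraph (1 consonant phoneme) (phonemes so far: 3)
Total phonemes: 3

3


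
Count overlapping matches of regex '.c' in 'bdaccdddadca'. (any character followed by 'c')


Pattern: .c means any character followed by 'c'.
Scanning 'bdaccdddadca' position-by-position:
  Pos 0: window 'bd' -> no
  Pos 1: window 'da' -> no
  Pos 2: window 'ac' -> MATCH
  Pos 3: window 'cc' -> MATCH
  Pos 4: window 'cd' -> no
  Pos 5: window 'dd' -> no
  Pos 6: window 'dd' -> no
  Pos 7: window 'da' -> no
  Pos 8: window 'ad' -> no
  Pos 9: window 'dc' -> MATCH
  Pos 10: window 'ca' -> no
  Pos 11: window 'a' -> no
Total matches: 3

3


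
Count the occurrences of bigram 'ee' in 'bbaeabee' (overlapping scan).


Scanning 'bbaeabee' for bigram 'ee':
  Position 0: 'bb' -> no
  Position 1: 'ba' -> no
  Position 2: 'ae' -> no
  Position 3: 'ea' -> no
  Position 4: 'ab' -> no
  Position 5: 'be' -> no
  Position 6: 'ee' -> MATCH
Total matches: 1

1


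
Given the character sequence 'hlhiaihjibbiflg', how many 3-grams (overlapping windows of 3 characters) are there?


String 'hlhiaihjibbiflg' has length L = 15.
Number of overlapping n-grams = L - n + 1
Substituting: 15 - 3 + 1 = 13

13


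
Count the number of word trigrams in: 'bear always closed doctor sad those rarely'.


Word trigrams from [7] words:
  Trigram 1: (bear always closed)
  Trigram 2: (always closed doctor)
  Trigram 3: (closed doctor sad)
  Trigram 4: (doctor sad those)
  Trigram 5: (sad those rarely)
Total word trigrams: 7 - 2 = 5

5


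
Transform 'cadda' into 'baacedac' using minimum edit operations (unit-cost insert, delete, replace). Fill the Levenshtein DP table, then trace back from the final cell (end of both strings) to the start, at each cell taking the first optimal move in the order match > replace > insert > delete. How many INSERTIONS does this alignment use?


Edit distance = 5. Backtracking from cell (5, 8) with preference match > replace > insert > delete,
then listing the resulting alignment 'cadda' -> 'baacedac' left to right:
  Step 1: insert 'b' [insertion #1]
  Step 2: replace c->a
  Step 3: keep 'a'
  Step 4: insert 'c' [insertion #2]
  Step 5: replace d->e
  Step 6: keep 'd'
  Step 7: keep 'a'
  Step 8: insert 'c' [insertion #3]
Total insertions: 3

3


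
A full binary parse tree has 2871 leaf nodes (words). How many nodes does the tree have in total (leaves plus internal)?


Leaf nodes (terminals): 2871
Internal nodes = n - 1 = 2871 - 1 = 2870
Total = leaves + internal = 2871 + 2870 = 5741

5741


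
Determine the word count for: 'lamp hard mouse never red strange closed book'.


Counting words by splitting on spaces:
  Word 1: 'lamp'
  Word 2: 'hard'
  Word 3: 'mouse'
  Word 4: 'never'
  Word 5: 'red'
  Word 6: 'strange'
  Word 7: 'closed'
  Word 8: 'book'
Total words: 8

8


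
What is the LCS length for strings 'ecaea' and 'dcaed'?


DP table for LCS of 'ecaea' and 'dcaed':
       d  c  a  e  d
    0  0  0  0  0  0
  e 0  0  0  0  1  1
  c 0  0  1  1  1  1
  a 0  0  1  2  2  2
  e 0  0  1  2  3  3
  a 0  0  1  2  3  3
LCS: 'cae'
LCS length = 3

3


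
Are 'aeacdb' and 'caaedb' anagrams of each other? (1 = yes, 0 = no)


Sort characters of 'aeacdb': 'aabcde'
Sort characters of 'caaedb': 'aabcde'
Sorted forms match -> they ARE anagrams
Result: 1

1


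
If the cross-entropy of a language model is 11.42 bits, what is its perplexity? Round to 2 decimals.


Perplexity formula: PP = 2^H
H = 11.42
PP = 2^11.42
Decompose: 2^11.42 = 2^11 * 2^0.42
2^11 = 2048, 2^0.42 ~ 1.3379276
PP ~ 2048 * 1.3379276 = 2740.0757248
Rounded to 2 decimals: 2740.08

2740.08


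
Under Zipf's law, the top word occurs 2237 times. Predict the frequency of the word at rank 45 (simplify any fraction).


Zipf's law: freq(rank) = f1 / rank
f1 = 2237, rank = 45
freq = 2237 / 45
GCD(2237, 45) = 1
Simplified: 2237/45

2237/45


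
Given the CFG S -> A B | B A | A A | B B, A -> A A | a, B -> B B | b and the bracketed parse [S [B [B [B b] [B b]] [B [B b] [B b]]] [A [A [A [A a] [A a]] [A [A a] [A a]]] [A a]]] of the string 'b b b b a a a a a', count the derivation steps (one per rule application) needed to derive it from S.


Every bracketed nonterminal node [X ...] in the tree is produced by exactly one rule application.
Reading the tree off as a leftmost derivation:
  Step 1: S  =>  B A   (applied S -> B A)
  Step 2: B A  =>  B B A   (applied B -> B B)
  Step 3: B B A  =>  B B B A   (applied B -> B B)
  Step 4: B B B A  =>  b B B A   (applied B -> b)
  Step 5: b B B A  =>  b b B A   (applied B -> b)
  Step 6: b b B A  =>  b b B B A   (applied B -> B B)
  Step 7: b b B B A  =>  b b b B A   (applied B -> b)
  Step 8: b b b B A  =>  b b b b A   (applied B -> b)
  Step 9: b b b b A  =>  b b b b A A   (applied A -> A A)
  Step 10: b b b b A A  =>  b b b b A A A   (applied A -> A A)
  Step 11: b b b b A A A  =>  b b b b A A A A   (applied A -> A A)
  Step 12: b b b b A A A A  =>  b b b b a A A A   (applied A -> a)
  Step 13: b b b b a A A A  =>  b b b b a a A A   (applied A -> a)
  Step 14: b b b b a a A A  =>  b b b b a a A A A   (applied A -> A A)
  Step 15: b b b b a a A A A  =>  b b b b a a a A A   (applied A -> a)
  Step 16: b b b b a a a A A  =>  b b b b a a a a A   (applied A -> a)
  Step 17: b b b b a a a a A  =>  b b b b a a a a a   (applied A -> a)
Final yield: b b b b a a a a a
Total rewrite steps: 17

17


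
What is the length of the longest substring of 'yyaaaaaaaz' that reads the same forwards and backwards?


Scanning 'yyaaaaaaaz' for palindromic substrings.
Substring at positions 2-8: 'aaaaaaa'.
Check: reverse('aaaaaaa') = 'aaaaaaa' -> palindrome confirmed.
Neighbouring characters ('y' / 'z') break symmetry, so it cannot extend further.
No longer palindromic substring exists; longest length = 7

7


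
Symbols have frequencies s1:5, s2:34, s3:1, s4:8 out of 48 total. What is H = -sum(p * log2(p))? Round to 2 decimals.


Computing entropy H = -sum(p_i * log2(p_i)):
  s1: p = 5/48 = 0.1042, -p*log2(p) = 0.3399
  s2: p = 34/48 = 0.7083, -p*log2(p) = 0.3524
  s3: p = 1/48 = 0.0208, -p*log2(p) = 0.1164
  s4: p = 8/48 = 0.1667, -p*log2(p) = 0.4308
H = sum of terms = 1.2395
Rounded to 2 decimals: 1.24

1.24


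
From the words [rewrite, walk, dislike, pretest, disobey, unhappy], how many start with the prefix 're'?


Checking each word for prefix 're':
  'rewrite' -> YES, starts with 're' (count: 1)
  'walk' -> no (count: 1)
  'dislike' -> no (count: 1)
  'pretest' -> no (count: 1)
  'disobey' -> no (count: 1)
  'unhappy' -> no (count: 1)
Total with prefix 're': 1

1


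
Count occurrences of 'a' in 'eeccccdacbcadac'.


Scanning 'eeccccdacbcadac' for 'a':
  Position 7: 'a' -> MATCH (count: 1)
  Position 11: 'a' -> MATCH (count: 2)
  Position 13: 'a' -> MATCH (count: 3)
Total occurrences of 'a': 3

3


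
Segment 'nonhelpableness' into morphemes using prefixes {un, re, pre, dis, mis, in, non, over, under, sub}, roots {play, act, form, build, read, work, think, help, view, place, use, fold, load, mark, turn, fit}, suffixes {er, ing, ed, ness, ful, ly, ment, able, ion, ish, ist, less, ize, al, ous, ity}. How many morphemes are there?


Segmenting 'nonhelpableness' against the inventory:
  'non' -> prefix (morpheme 1)
  'help' -> root (morpheme 2)
  'able' -> suffix (morpheme 3)
  'ness' -> suffix (morpheme 4)
Total morphemes: 4

4


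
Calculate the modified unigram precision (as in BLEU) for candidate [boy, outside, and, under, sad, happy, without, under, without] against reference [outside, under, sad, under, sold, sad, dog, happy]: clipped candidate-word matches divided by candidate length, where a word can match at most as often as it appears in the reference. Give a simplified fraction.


Reference word counts: {'dog': 1, 'happy': 1, 'outside': 1, 'sad': 2, 'sold': 1, 'under': 2}
Checking each candidate word (with clipping):
  'boy' -> not in reference -> no match (matches: 0)
  'outside' -> in reference (ref count 1, used 1/1) -> match (matches: 1)
  'and' -> not in reference -> no match (matches: 1)
  'under' -> in reference (ref count 2, used 1/2) -> match (matches: 2)
  'sad' -> in reference (ref count 2, used 1/2) -> match (matches: 3)
  'happy' -> in reference (ref count 1, used 1/1) -> match (matches: 4)
  'without' -> not in reference -> no match (matches: 4)
  'under' -> in reference (ref count 2, used 2/2) -> match (matches: 5)
  'without' -> not in reference -> no match (matches: 5)
Clipped matches: 5, Candidate length: 9
Precision = 5/9

5/9


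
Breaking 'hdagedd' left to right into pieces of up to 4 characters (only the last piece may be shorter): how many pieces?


'hdagedd' has 7 characters.
Chunking with max size 4:
  Chunk 1: 'hdag' (positions 0-3)
  Chunk 2: 'edd' (positions 4-6)
Total chunks: ceil(7 / 4) = 2

2


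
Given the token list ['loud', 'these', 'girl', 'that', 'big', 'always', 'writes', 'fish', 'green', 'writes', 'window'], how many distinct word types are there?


Listing all tokens and tracking unique types:
  Token 1: 'loud' -> NEW (unique so far: 1)
  Token 2: 'these' -> NEW (unique so far: 2)
  Token 3: 'girl' -> NEW (unique so far: 3)
  Token 4: 'that' -> NEW (unique so far: 4)
  Token 5: 'big' -> NEW (unique so far: 5)
  Token 6: 'always' -> NEW (unique so far: 6)
  Token 7: 'writes' -> NEW (unique so far: 7)
  Token 8: 'fish' -> NEW (unique so far: 8)
  Token 9: 'green' -> NEW (unique so far: 9)
  Token 10: 'writes' -> duplicate (unique so far: 9)
  Token 11: 'window' -> NEW (unique so far: 10)
Unique types: ('always', 'big', 'fish', 'girl', 'green', 'loud', 'that', 'these', 'window', 'writes')
Vocabulary size: 10

10


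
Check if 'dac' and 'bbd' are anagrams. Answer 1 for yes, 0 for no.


Sort characters of 'dac': 'acd'
Sort characters of 'bbd': 'bbd'
Sorted forms differ -> they are NOT anagrams
Result: 0

0


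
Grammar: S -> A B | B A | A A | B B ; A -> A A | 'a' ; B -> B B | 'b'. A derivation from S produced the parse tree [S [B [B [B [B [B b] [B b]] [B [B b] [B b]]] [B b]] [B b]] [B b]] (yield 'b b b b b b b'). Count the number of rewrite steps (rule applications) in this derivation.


Every bracketed nonterminal node [X ...] in the tree is produced by exactly one rule application.
Reading the tree off as a leftmost derivation:
  Step 1: S  =>  B B   (applied S -> B B)
  Step 2: B B  =>  B B B   (applied B -> B B)
  Step 3: B B B  =>  B B B B   (applied B -> B B)
  Step 4: B B B B  =>  B B B B B   (applied B -> B B)
  Step 5: B B B B B  =>  B B B B B B   (applied B -> B B)
  Step 6: B B B B B B  =>  b B B B B B   (applied B -> b)
  Step 7: b B B B B B  =>  b b B B B B   (applied B -> b)
  Step 8: b b B B B B  =>  b b B B B B B   (applied B -> B B)
  Step 9: b b B B B B B  =>  b b b B B B B   (applied B -> b)
  Step 10: b b b B B B B  =>  b b b b B B B   (applied B -> b)
  Step 11: b b b b B B B  =>  b b b b b B B   (applied B -> b)
  Step 12: b b b b b B B  =>  b b b b b b B   (applied B -> b)
  Step 13: b b b b b b B  =>  b b b b b b b   (applied B -> b)
Final yield: b b b b b b b
Total rewrite steps: 13

13


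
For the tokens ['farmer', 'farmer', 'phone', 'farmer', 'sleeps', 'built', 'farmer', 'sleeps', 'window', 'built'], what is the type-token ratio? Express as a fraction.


Tokens: 10
Unique types: ('built', 'farmer', 'phone', 'sleeps', 'window') = 5
TTR = 5/10
Simplify: divide both by 5 -> 1/2
TTR = 1/2

1/2


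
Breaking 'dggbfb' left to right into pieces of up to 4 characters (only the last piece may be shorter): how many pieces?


'dggbfb' has 6 characters.
Chunking with max size 4:
  Chunk 1: 'dggb' (positions 0-3)
  Chunk 2: 'fb' (positions 4-5)
Total chunks: ceil(6 / 4) = 2

2


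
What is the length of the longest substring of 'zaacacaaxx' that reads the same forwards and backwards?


Scanning 'zaacacaaxx' for palindromic substrings.
Substring at positions 1-7: 'aacacaa'.
Check: reverse('aacacaa') = 'aacacaa' -> palindrome confirmed.
Neighbouring characters ('z' / 'x') break symmetry, so it cannot extend further.
No longer palindromic substring exists; longest length = 7

7


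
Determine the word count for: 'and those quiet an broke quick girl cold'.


Counting words by splitting on spaces:
  Word 1: 'and'
  Word 2: 'those'
  Word 3: 'quiet'
  Word 4: 'an'
  Word 5: 'broke'
  Word 6: 'quick'
  Word 7: 'girl'
  Word 8: 'cold'
Total words: 8

8


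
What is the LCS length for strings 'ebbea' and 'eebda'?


DP table for LCS of 'ebbea' and 'eebda':
       e  e  b  d  a
    0  0  0  0  0  0
  e 0  1  1  1  1  1
  b 0  1  1  2  2  2
  b 0  1  1  2  2  2
  e 0  1  2  2  2  2
  a 0  1  2  2  2  3
LCS: 'eba'
LCS length = 3

3


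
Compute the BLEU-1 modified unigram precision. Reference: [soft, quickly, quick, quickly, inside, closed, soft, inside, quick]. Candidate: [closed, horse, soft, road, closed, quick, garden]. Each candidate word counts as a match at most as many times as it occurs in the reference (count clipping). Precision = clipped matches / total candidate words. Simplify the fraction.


Reference word counts: {'closed': 1, 'inside': 2, 'quick': 2, 'quickly': 2, 'soft': 2}
Checking each candidate word (with clipping):
  'closed' -> in reference (ref count 1, used 1/1) -> match (matches: 1)
  'horse' -> not in reference -> no match (matches: 1)
  'soft' -> in reference (ref count 2, used 1/2) -> match (matches: 2)
  'road' -> not in reference -> no match (matches: 2)
  'closed' -> ref count 1 already used up (1/1) -> clipped, no match (matches: 2)
  'quick' -> in reference (ref count 2, used 1/2) -> match (matches: 3)
  'garden' -> not in reference -> no match (matches: 3)
Clipped matches: 3, Candidate length: 7
Precision = 3/7

3/7


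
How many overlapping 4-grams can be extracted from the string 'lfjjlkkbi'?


String 'lfjjlkkbi' has length L = 9.
Number of overlapping n-grams = L - n + 1
Substituting: 9 - 4 + 1 = 6

6


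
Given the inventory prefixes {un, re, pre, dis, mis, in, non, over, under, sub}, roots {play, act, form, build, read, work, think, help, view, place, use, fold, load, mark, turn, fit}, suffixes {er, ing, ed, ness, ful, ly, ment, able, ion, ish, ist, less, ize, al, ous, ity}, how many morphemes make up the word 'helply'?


Segmenting 'helply' against the inventory:
  'help' -> root (morpheme 1)
  'ly' -> suffix (morpheme 2)
Total morphemes: 2

2


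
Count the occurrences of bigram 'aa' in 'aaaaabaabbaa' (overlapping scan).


Scanning 'aaaaabaabbaa' for bigram 'aa':
  Position 0: 'aa' -> MATCH
  Position 1: 'aa' -> MATCH
  Position 2: 'aa' -> MATCH
  Position 3: 'aa' -> MATCH
  Position 4: 'ab' -> no
  Position 5: 'ba' -> no
  Position 6: 'aa' -> MATCH
  Position 7: 'ab' -> no
  Position 8: 'bb' -> no
  Position 9: 'ba' -> no
  Position 10: 'aa' -> MATCH
Total matches: 6

6


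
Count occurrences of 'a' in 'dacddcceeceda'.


Scanning 'dacddcceeceda' for 'a':
  Position 1: 'a' -> MATCH (count: 1)
  Position 12: 'a' -> MATCH (count: 2)
Total occurrences of 'a': 2

2


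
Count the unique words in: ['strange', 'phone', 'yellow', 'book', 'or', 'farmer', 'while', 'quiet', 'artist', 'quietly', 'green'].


Listing all tokens and tracking unique types:
  Token 1: 'strange' -> NEW (unique so far: 1)
  Token 2: 'phone' -> NEW (unique so far: 2)
  Token 3: 'yellow' -> NEW (unique so far: 3)
  Token 4: 'book' -> NEW (unique so far: 4)
  Token 5: 'or' -> NEW (unique so far: 5)
  Token 6: 'farmer' -> NEW (unique so far: 6)
  Token 7: 'while' -> NEW (unique so far: 7)
  Token 8: 'quiet' -> NEW (unique so far: 8)
  Token 9: 'artist' -> NEW (unique so far: 9)
  Token 10: 'quietly' -> NEW (unique so far: 10)
  Token 11: 'green' -> NEW (unique so far: 11)
Unique types: ('artist', 'book', 'farmer', 'green', 'or', 'phone', 'quiet', 'quietly', 'strange', 'while', 'yellow')
Vocabulary size: 11

11


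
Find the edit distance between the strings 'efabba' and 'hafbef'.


Building DP table for s1='efabba' (len 6) and s2='hafbef' (len 6):
       h  a  f  b  e  f
    0  1  2  3  4  5  6
  e 1  1  2  3  4  4  5
  f 2  2  2  2  3  4  4
  a 3  3  2  3  3  4  5
  b 4  4  3  3  3  4  5
  b 5  5  4  4  3  4  5
  a 6  6  5  5  4  4  5
Edit distance = dp[6][6] = 5

5


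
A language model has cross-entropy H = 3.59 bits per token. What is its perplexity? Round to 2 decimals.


Perplexity formula: PP = 2^H
H = 3.59
PP = 2^3.59
Decompose: 2^3.59 = 2^3 * 2^0.59
2^3 = 8, 2^0.59 ~ 1.5052467
PP ~ 8 * 1.5052467 = 12.0419736
Rounded to 2 decimals: 12.04

12.04


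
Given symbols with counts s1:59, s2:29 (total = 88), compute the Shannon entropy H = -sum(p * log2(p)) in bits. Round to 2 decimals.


Computing entropy H = -sum(p_i * log2(p_i)):
  s1: p = 59/88 = 0.6705, -p*log2(p) = 0.3867
  s2: p = 29/88 = 0.3295, -p*log2(p) = 0.5278
H = sum of terms = 0.9145
Rounded to 2 decimals: 0.91

0.91


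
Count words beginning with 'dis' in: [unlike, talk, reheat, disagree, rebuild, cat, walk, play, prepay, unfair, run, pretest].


Checking each word for prefix 'dis':
  'unlike' -> no (count: 0)
  'talk' -> no (count: 0)
  'reheat' -> no (count: 0)
  'disagree' -> YES, starts with 'dis' (count: 1)
  'rebuild' -> no (count: 1)
  'cat' -> no (count: 1)
  'walk' -> no (count: 1)
  'play' -> no (count: 1)
  'prepay' -> no (count: 1)
  'unfair' -> no (count: 1)
  'run' -> no (count: 1)
  'pretest' -> no (count: 1)
Total with prefix 'dis': 1

1


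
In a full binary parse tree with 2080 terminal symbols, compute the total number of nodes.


Leaf nodes (terminals): 2080
Internal nodes = n - 1 = 2080 - 1 = 2079
Total = leaves + internal = 2080 + 2079 = 4159

4159


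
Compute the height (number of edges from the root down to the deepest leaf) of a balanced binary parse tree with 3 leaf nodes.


In a balanced binary tree with n leaves the deepest leaf is ceil(log2(n)) edges below the root.
log2(3) = 1.5850
ceil(1.5850) = 2
height (edges) = 2

2


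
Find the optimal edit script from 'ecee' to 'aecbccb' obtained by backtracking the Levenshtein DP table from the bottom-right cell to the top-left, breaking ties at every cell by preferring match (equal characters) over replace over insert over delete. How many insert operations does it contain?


Edit distance = 5. Backtracking from cell (4, 7) with preference match > replace > insert > delete,
then listing the resulting alignment 'ecee' -> 'aecbccb' left to right:
  Step 1: insert 'a' [insertion #1]
  Step 2: keep 'e'
  Step 3: insert 'c' [insertion #2]
  Step 4: insert 'b' [insertion #3]
  Step 5: keep 'c'
  Step 6: replace e->c
  Step 7: replace e->b
Total insertions: 3

3


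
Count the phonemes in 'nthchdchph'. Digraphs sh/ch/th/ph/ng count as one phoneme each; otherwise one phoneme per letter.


Parsing 'nthchdchph' greedily, digraphs first:
  'n' -> consonant phoneme (phonemes so far: 1)
  'th' -> digraph (1 consonant phoneme) (phonemes so far: 2)
  'ch' -> digraph (1 consonant phoneme) (phonemes so far: 3)
  'd' -> consonant phoneme (phonemes so far: 4)
  'ch' -> digraph (1 consonant phoneme) (phonemes so far: 5)
  'ph' -> digraph (1 consonant phoneme) (phonemes so far: 6)
Total phonemes: 6

6


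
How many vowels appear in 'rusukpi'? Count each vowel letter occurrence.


Scanning each character of 'rusukpi':
  Position 1: 'r' -> consonant (running count: 0)
  Position 2: 'u' -> vowel (running count: 1)
  Position 3: 's' -> consonant (running count: 1)
  Position 4: 'u' -> vowel (running count: 2)
  Position 5: 'k' -> consonant (running count: 2)
  Position 6: 'p' -> consonant (running count: 2)
  Position 7: 'i' -> vowel (running count: 3)
Total vowels: 3

3


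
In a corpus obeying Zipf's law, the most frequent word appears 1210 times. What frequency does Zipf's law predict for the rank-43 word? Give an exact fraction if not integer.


Zipf's law: freq(rank) = f1 / rank
f1 = 1210, rank = 43
freq = 1210 / 43
GCD(1210, 43) = 1
Simplified: 1210/43

1210/43


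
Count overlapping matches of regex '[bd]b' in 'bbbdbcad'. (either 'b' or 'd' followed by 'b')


Pattern: [bd]b means either 'b' or 'd' followed by 'b'.
Scanning 'bbbdbcad' position-by-position:
  Pos 0: window 'bb' -> MATCH
  Pos 1: window 'bb' -> MATCH
  Pos 2: window 'bd' -> no
  Pos 3: window 'db' -> MATCH
  Pos 4: window 'bc' -> no
  Pos 5: window 'ca' -> no
  Pos 6: window 'ad' -> no
  Pos 7: window 'd' -> no
Total matches: 3

3


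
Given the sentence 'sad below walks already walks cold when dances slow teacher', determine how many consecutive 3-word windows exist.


Word trigrams from [10] words:
  Trigram 1: (sad below walks)
  Trigram 2: (below walks already)
  Trigram 3: (walks already walks)
  Trigram 4: (already walks cold)
  Trigram 5: (walks cold when)
  Trigram 6: (cold when dances)
  Trigram 7: (when dances slow)
  Trigram 8: (dances slow teacher)
Total word trigrams: 10 - 2 = 8

8


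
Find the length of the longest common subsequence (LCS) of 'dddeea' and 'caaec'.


DP table for LCS of 'dddeea' and 'caaec':
       c  a  a  e  c
    0  0  0  0  0  0
  d 0  0  0  0  0  0
  d 0  0  0  0  0  0
  d 0  0  0  0  0  0
  e 0  0  0  0  1  1
  e 0  0  0  0  1  1
  a 0  0  1  1  1  1
LCS: 'e'
LCS length = 1

1


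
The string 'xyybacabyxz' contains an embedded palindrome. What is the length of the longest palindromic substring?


Scanning 'xyybacabyxz' for palindromic substrings.
Substring at positions 2-8: 'ybacaby'.
Check: reverse('ybacaby') = 'ybacaby' -> palindrome confirmed.
Neighbouring characters ('y' / 'x') break symmetry, so it cannot extend further.
No longer palindromic substring exists; longest length = 7

7


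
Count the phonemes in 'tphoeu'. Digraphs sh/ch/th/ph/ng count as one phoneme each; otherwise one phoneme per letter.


Parsing 'tphoeu' greedily, digraphs first:
  't' -> consonant phoneme (phonemes so far: 1)
  'ph' -> digraph (1 consonant phoneme) (phonemes so far: 2)
  'o' -> vowel phoneme (phonemes so far: 3)
  'e' -> vowel phoneme (phonemes so far: 4)
  'u' -> vowel phoneme (phonemes so far: 5)
Total phonemes: 5

5


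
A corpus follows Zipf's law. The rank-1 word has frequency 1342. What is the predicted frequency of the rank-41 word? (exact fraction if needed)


Zipf's law: freq(rank) = f1 / rank
f1 = 1342, rank = 41
freq = 1342 / 41
GCD(1342, 41) = 1
Simplified: 1342/41

1342/41


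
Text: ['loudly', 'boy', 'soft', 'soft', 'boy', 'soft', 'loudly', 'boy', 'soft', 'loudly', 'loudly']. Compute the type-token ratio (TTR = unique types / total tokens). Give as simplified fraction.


Tokens: 11
Unique types: ('boy', 'loudly', 'soft') = 3
TTR = 3/11
Already in lowest terms.

3/11


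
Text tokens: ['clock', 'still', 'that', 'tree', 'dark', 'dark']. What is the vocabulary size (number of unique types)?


Listing all tokens and tracking unique types:
  Token 1: 'clock' -> NEW (unique so far: 1)
  Token 2: 'still' -> NEW (unique so far: 2)
  Token 3: 'that' -> NEW (unique so far: 3)
  Token 4: 'tree' -> NEW (unique so far: 4)
  Token 5: 'dark' -> NEW (unique so far: 5)
  Token 6: 'dark' -> duplicate (unique so far: 5)
Unique types: ('clock', 'dark', 'still', 'that', 'tree')
Vocabulary size: 5

5


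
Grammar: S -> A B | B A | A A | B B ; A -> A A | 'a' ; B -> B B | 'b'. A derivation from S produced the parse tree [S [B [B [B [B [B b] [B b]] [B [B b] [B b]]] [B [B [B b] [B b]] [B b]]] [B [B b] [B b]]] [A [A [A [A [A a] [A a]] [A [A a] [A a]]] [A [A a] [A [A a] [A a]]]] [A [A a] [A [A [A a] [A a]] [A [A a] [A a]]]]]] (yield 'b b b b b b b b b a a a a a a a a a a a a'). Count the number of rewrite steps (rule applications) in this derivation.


Every bracketed nonterminal node [X ...] in the tree is produced by exactly one rule application.
Reading the tree off as a leftmost derivation:
  Step 1: S  =>  B A   (applied S -> B A)
  Step 2: B A  =>  B B A   (applied B -> B B)
  Step 3: B B A  =>  B B B A   (applied B -> B B)
  Step 4: B B B A  =>  B B B B A   (applied B -> B B)
  Step 5: B B B B A  =>  B B B B B A   (applied B -> B B)
  Step 6: B B B B B A  =>  b B B B B A   (applied B -> b)
  Step 7: b B B B B A  =>  b b B B B A   (applied B -> b)
  Step 8: b b B B B A  =>  b b B B B B A   (applied B -> B B)
  Step 9: b b B B B B A  =>  b b b B B B A   (applied B -> b)
  Step 10: b b b B B B A  =>  b b b b B B A   (applied B -> b)
  Step 11: b b b b B B A  =>  b b b b B B B A   (applied B -> B B)
  Step 12: b b b b B B B A  =>  b b b b B B B B A   (applied B -> B B)
  Step 13: b b b b B B B B A  =>  b b b b b B B B A   (applied B -> b)
  Step 14: b b b b b B B B A  =>  b b b b b b B B A   (applied B -> b)
  Step 15: b b b b b b B B A  =>  b b b b b b b B A   (applied B -> b)
  Step 16: b b b b b b b B A  =>  b b b b b b b B B A   (applied B -> B B)
  Step 17: b b b b b b b B B A  =>  b b b b b b b b B A   (applied B -> b)
  Step 18: b b b b b b b b B A  =>  b b b b b b b b b A   (applied B -> b)
  Step 19: b b b b b b b b b A  =>  b b b b b b b b b A A   (applied A -> A A)
  Step 20: b b b b b b b b b A A  =>  b b b b b b b b b A A A   (applied A -> A A)
  Step 21: b b b b b b b b b A A A  =>  b b b b b b b b b A A A A   (applied A -> A A)
  Step 22: b b b b b b b b b A A A A  =>  b b b b b b b b b A A A A A   (applied A -> A A)
  Step 23: b b b b b b b b b A A A A A  =>  b b b b b b b b b a A A A A   (applied A -> a)
  Step 24: b b b b b b b b b a A A A A  =>  b b b b b b b b b a a A A A   (applied A -> a)
  Step 25: b b b b b b b b b a a A A A  =>  b b b b b b b b b a a A A A A   (applied A -> A A)
  Step 26: b b b b b b b b b a a A A A A  =>  b b b b b b b b b a a a A A A   (applied A -> a)
  Step 27: b b b b b b b b b a a a A A A  =>  b b b b b b b b b a a a a A A   (applied A -> a)
  Step 28: b b b b b b b b b a a a a A A  =>  b b b b b b b b b a a a a A A A   (applied A -> A A)
  Step 29: b b b b b b b b b a a a a A A A  =>  b b b b b b b b b a a a a a A A   (applied A -> a)
  Step 30: b b b b b b b b b a a a a a A A  =>  b b b b b b b b b a a a a a A A A   (applied A -> A A)
  Step 31: b b b b b b b b b a a a a a A A A  =>  b b b b b b b b b a a a a a a A A   (applied A -> a)
  Step 32: b b b b b b b b b a a a a a a A A  =>  b b b b b b b b b a a a a a a a A   (applied A -> a)
  Step 33: b b b b b b b b b a a a a a a a A  =>  b b b b b b b b b a a a a a a a A A   (applied A -> A A)
  Step 34: b b b b b b b b b a a a a a a a A A  =>  b b b b b b b b b a a a a a a a a A   (applied A -> a)
  Step 35: b b b b b b b b b a a a a a a a a A  =>  b b b b b b b b b a a a a a a a a A A   (applied A -> A A)
  Step 36: b b b b b b b b b a a a a a a a a A A  =>  b b b b b b b b b a a a a a a a a A A A   (applied A -> A A)
  Step 37: b b b b b b b b b a a a a a a a a A A A  =>  b b b b b b b b b a a a a a a a a a A A   (applied A -> a)
  Step 38: b b b b b b b b b a a a a a a a a a A A  =>  b b b b b b b b b a a a a a a a a a a A   (applied A -> a)
  Step 39: b b b b b b b b b a a a a a a a a a a A  =>  b b b b b b b b b a a a a a a a a a a A A   (applied A -> A A)
  Step 40: b b b b b b b b b a a a a a a a a a a A A  =>  b b b b b b b b b a a a a a a a a a a a A   (applied A -> a)
  Step 41: b b b b b b b b b a a a a a a a a a a a A  =>  b b b b b b b b b a a a a a a a a a a a a   (applied A -> a)
Final yield: b b b b b b b b b a a a a a a a a a a a a
Total rewrite steps: 41

41


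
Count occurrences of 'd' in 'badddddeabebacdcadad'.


Scanning 'badddddeabebacdcadad' for 'd':
  Position 2: 'd' -> MATCH (count: 1)
  Position 3: 'd' -> MATCH (count: 2)
  Position 4: 'd' -> MATCH (count: 3)
  Position 5: 'd' -> MATCH (count: 4)
  Position 6: 'd' -> MATCH (count: 5)
  Position 14: 'd' -> MATCH (count: 6)
  Position 17: 'd' -> MATCH (count: 7)
  Position 19: 'd' -> MATCH (count: 8)
Total occurrences of 'd': 8

8


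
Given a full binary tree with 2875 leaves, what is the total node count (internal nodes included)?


Leaf nodes (terminals): 2875
Internal nodes = n - 1 = 2875 - 1 = 2874
Total = leaves + internal = 2875 + 2874 = 5749

5749


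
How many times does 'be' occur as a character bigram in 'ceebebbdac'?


Scanning 'ceebebbdac' for bigram 'be':
  Position 0: 'ce' -> no
  Position 1: 'ee' -> no
  Position 2: 'eb' -> no
  Position 3: 'be' -> MATCH
  Position 4: 'eb' -> no
  Position 5: 'bb' -> no
  Position 6: 'bd' -> no
  Position 7: 'da' -> no
  Position 8: 'ac' -> no
Total matches: 1

1


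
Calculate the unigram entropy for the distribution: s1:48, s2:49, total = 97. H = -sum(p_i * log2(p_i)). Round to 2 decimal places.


Computing entropy H = -sum(p_i * log2(p_i)):
  s1: p = 48/97 = 0.4948, -p*log2(p) = 0.5022
  s2: p = 49/97 = 0.5052, -p*log2(p) = 0.4977
H = sum of terms = 0.9999
Rounded to 2 decimals: 1.00

1.00


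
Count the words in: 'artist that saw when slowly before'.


Counting words by splitting on spaces:
  Word 1: 'artist'
  Word 2: 'that'
  Word 3: 'saw'
  Word 4: 'when'
  Word 5: 'slowly'
  Word 6: 'before'
Total words: 6

6


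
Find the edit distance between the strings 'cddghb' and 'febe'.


Building DP table for s1='cddghb' (len 6) and s2='febe' (len 4):
       f  e  b  e
    0  1  2  3  4
  c 1  1  2  3  4
  d 2  2  2  3  4
  d 3  3  3  3  4
  g 4  4  4  4  4
  h 5  5  5  5  5
  b 6  6  6  5  6
Edit distance = dp[6][4] = 6

6


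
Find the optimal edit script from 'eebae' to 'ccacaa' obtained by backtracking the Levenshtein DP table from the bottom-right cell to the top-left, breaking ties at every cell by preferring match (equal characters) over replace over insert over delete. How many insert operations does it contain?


Edit distance = 5. Backtracking from cell (5, 6) with preference match > replace > insert > delete,
then listing the resulting alignment 'eebae' -> 'ccacaa' left to right:
  Step 1: insert 'c' [insertion #1]
  Step 2: replace e->c
  Step 3: replace e->a
  Step 4: replace b->c
  Step 5: keep 'a'
  Step 6: replace e->a
Total insertions: 1

1


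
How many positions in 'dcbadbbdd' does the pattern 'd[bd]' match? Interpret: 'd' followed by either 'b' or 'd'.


Pattern: d[bd] means 'd' followed by either 'b' or 'd'.
Scanning 'dcbadbbdd' position-by-position:
  Pos 0: window 'dc' -> no
  Pos 1: window 'cb' -> no
  Pos 2: window 'ba' -> no
  Pos 3: window 'ad' -> no
  Pos 4: window 'db' -> MATCH
  Pos 5: window 'bb' -> no
  Pos 6: window 'bd' -> no
  Pos 7: window 'dd' -> MATCH
  Pos 8: window 'd' -> no
Total matches: 2

2


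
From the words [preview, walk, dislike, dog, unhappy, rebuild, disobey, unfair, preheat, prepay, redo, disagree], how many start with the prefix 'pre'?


Checking each word for prefix 'pre':
  'preview' -> YES, starts with 'pre' (count: 1)
  'walk' -> no (count: 1)
  'dislike' -> no (count: 1)
  'dog' -> no (count: 1)
  'unhappy' -> no (count: 1)
  'rebuild' -> no (count: 1)
  'disobey' -> no (count: 1)
  'unfair' -> no (count: 1)
  'preheat' -> YES, starts with 'pre' (count: 2)
  'prepay' -> YES, starts with 'pre' (count: 3)
  'redo' -> no (count: 3)
  'disagree' -> no (count: 3)
Total with prefix 'pre': 3

3


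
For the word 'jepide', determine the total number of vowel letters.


Scanning each character of 'jepide':
  Position 1: 'j' -> consonant (running count: 0)
  Position 2: 'e' -> vowel (running count: 1)
  Position 3: 'p' -> consonant (running count: 1)
  Position 4: 'i' -> vowel (running count: 2)
  Position 5: 'd' -> consonant (running count: 2)
  Position 6: 'e' -> vowel (running count: 3)
Total vowels: 3

3


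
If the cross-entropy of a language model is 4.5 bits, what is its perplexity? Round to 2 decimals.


Perplexity formula: PP = 2^H
H = 4.5
PP = 2^4.5
Decompose: 2^4.5 = 2^4 * 2^0.5 = 2^4 * sqrt(2)
2^4 = 16, sqrt(2) ~ 1.4142136
PP ~ 16 * 1.4142136 = 22.6274176
Rounded to 2 decimals: 22.63

22.63


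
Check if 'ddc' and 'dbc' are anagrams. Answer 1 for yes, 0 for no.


Sort characters of 'ddc': 'cdd'
Sort characters of 'dbc': 'bcd'
Sorted forms differ -> they are NOT anagrams
Result: 0

0


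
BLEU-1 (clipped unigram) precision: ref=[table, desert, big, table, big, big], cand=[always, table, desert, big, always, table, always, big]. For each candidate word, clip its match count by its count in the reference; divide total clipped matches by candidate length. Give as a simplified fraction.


Reference word counts: {'big': 3, 'desert': 1, 'table': 2}
Checking each candidate word (with clipping):
  'always' -> not in reference -> no match (matches: 0)
  'table' -> in reference (ref count 2, used 1/2) -> match (matches: 1)
  'desert' -> in reference (ref count 1, used 1/1) -> match (matches: 2)
  'big' -> in reference (ref count 3, used 1/3) -> match (matches: 3)
  'always' -> not in reference -> no match (matches: 3)
  'table' -> in reference (ref count 2, used 2/2) -> match (matches: 4)
  'always' -> not in reference -> no match (matches: 4)
  'big' -> in reference (ref count 3, used 2/3) -> match (matches: 5)
Clipped matches: 5, Candidate length: 8
Precision = 5/8

5/8


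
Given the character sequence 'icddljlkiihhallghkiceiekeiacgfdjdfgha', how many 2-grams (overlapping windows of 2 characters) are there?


String 'icddljlkiihhallghkiceiekeiacgfdjdfgha' has length L = 37.
Number of overlapping n-grams = L - n + 1
Substituting: 37 - 2 + 1 = 36

36


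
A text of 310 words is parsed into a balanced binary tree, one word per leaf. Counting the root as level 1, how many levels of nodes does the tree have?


In a balanced binary tree with n leaves the deepest leaf is ceil(log2(n)) edges below the root,
so counting node levels inclusive of root and leaves gives ceil(log2(n)) + 1 levels.
log2(310) = 8.2761
ceil(8.2761) = 9
levels = 9 + 1 = 10

10


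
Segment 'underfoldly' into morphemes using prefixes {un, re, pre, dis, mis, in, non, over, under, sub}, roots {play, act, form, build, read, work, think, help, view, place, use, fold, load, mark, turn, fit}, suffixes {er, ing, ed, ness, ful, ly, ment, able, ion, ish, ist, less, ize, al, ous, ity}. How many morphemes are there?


Segmenting 'underfoldly' against the inventory:
  'under' -> prefix (morpheme 1)
  'fold' -> root (morpheme 2)
  'ly' -> suffix (morpheme 3)
Total morphemes: 3

3


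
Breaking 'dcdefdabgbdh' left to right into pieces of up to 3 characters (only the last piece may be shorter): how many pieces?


'dcdefdabgbdh' has 12 characters.
Chunking with max size 3:
  Chunk 1: 'dcd' (positions 0-2)
  Chunk 2: 'efd' (positions 3-5)
  Chunk 3: 'abg' (positions 6-8)
  Chunk 4: 'bdh' (positions 9-11)
Total chunks: ceil(12 / 3) = 4

4


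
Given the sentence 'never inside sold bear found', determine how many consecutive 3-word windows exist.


Word trigrams from [5] words:
  Trigram 1: (never inside sold)
  Trigram 2: (inside sold bear)
  Trigram 3: (sold bear found)
Total word trigrams: 5 - 2 = 3

3


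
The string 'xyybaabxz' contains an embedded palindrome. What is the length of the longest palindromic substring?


Scanning 'xyybaabxz' for palindromic substrings.
Substring at positions 3-6: 'baab'.
Check: reverse('baab') = 'baab' -> palindrome confirmed.
Neighbouring characters ('y' / 'x') break symmetry, so it cannot extend further.
No longer palindromic substring exists; longest length = 4

4


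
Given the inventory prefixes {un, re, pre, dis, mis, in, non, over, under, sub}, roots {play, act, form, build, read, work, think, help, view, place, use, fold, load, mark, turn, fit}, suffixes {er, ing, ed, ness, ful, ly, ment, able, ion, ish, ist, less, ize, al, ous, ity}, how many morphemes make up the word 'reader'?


Segmenting 'reader' against the inventory:
  'read' -> root (morpheme 1)
  'er' -> suffix (morpheme 2)
Total morphemes: 2

2


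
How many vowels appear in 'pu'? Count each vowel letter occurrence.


Scanning each character of 'pu':
  Position 1: 'p' -> consonant (running count: 0)
  Position 2: 'u' -> vowel (running count: 1)
Total vowels: 1

1


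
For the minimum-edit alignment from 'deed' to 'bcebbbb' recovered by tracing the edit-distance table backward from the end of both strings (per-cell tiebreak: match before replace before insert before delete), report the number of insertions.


Edit distance = 6. Backtracking from cell (4, 7) with preference match > replace > insert > delete,
then listing the resulting alignment 'deed' -> 'bcebbbb' left to right:
  Step 1: insert 'b' [insertion #1]
  Step 2: replace d->c
  Step 3: keep 'e'
  Step 4: insert 'b' [insertion #2]
  Step 5: insert 'b' [insertion #3]
  Step 6: replace e->b
  Step 7: replace d->b
Total insertions: 3

3


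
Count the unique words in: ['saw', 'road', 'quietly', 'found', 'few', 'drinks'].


Listing all tokens and tracking unique types:
  Token 1: 'saw' -> NEW (unique so far: 1)
  Token 2: 'road' -> NEW (unique so far: 2)
  Token 3: 'quietly' -> NEW (unique so far: 3)
  Token 4: 'found' -> NEW (unique so far: 4)
  Token 5: 'few' -> NEW (unique so far: 5)
  Token 6: 'drinks' -> NEW (unique so far: 6)
Unique types: ('drinks', 'few', 'found', 'quietly', 'road', 'saw')
Vocabulary size: 6

6


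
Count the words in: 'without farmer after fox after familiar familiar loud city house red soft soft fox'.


Counting words by splitting on spaces:
  Word 1: 'without'
  Word 2: 'farmer'
  Word 3: 'after'
  Word 4: 'fox'
  Word 5: 'after'
  Word 6: 'familiar'
  Word 7: 'familiar'
  Word 8: 'loud'
  Word 9: 'city'
  Word 10: 'house'
  Word 11: 'red'
  Word 12: 'soft'
  Word 13: 'soft'
  Word 14: 'fox'
Total words: 14

14


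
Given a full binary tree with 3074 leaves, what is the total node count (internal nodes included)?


Leaf nodes (terminals): 3074
Internal nodes = n - 1 = 3074 - 1 = 3073
Total = leaves + internal = 3074 + 3073 = 6147

6147


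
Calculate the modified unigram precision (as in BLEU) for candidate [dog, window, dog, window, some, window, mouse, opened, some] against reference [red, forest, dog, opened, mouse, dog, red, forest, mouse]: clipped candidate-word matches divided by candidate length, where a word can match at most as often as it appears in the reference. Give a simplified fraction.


Reference word counts: {'dog': 2, 'forest': 2, 'mouse': 2, 'opened': 1, 'red': 2}
Checking each candidate word (with clipping):
  'dog' -> in reference (ref count 2, used 1/2) -> match (matches: 1)
  'window' -> not in reference -> no match (matches: 1)
  'dog' -> in reference (ref count 2, used 2/2) -> match (matches: 2)
  'window' -> not in reference -> no match (matches: 2)
  'some' -> not in reference -> no match (matches: 2)
  'window' -> not in reference -> no match (matches: 2)
  'mouse' -> in reference (ref count 2, used 1/2) -> match (matches: 3)
  'opened' -> in reference (ref count 1, used 1/1) -> match (matches: 4)
  'some' -> not in reference -> no match (matches: 4)
Clipped matches: 4, Candidate length: 9
Precision = 4/9

4/9
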